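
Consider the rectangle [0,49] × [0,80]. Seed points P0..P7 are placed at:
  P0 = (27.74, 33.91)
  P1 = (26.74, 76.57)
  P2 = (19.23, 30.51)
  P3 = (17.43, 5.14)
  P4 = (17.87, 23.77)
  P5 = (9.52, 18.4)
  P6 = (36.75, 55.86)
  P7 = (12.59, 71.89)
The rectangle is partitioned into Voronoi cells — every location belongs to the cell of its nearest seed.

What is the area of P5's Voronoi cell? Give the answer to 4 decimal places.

Area of P5's cell: 319.9468

1. box [0,49]×[0,80]: [(0, 0) (49, 0) (49, 80) (0, 80)]
2. ⊥bis P5·P0 via (18.63,26.155): [(0, 48.0401) (0, 0) (40.8948, 0)]  |A|=982.2953
3. ⊥bis P5·P1 via (18.13,47.485): [(0, 48.0401) (0, 0) (40.8948, 0)]  |A|=982.2953
4. ⊥bis P5·P2 via (14.375,24.455): [(32.3377, 10.0522) (0, 35.9811) (0, 0) (40.8948, 0)]  |A|=787.3146
5. ⊥bis P5·P3 via (13.475,11.77): [(23.0625, 17.4892) (0, 35.9811) (0, 3.7317)]  |A|=371.8753
6. ⊥bis P5·P4 via (13.695,21.085): [(17.9636, 14.4476) (8.4963, 29.1686) (0, 35.9811) (0, 3.7317)]  |A|=319.9468
7. ⊥bis P5·P6 via (23.135,37.13): [(17.9636, 14.4476) (8.4963, 29.1686) (0, 35.9811) (0, 3.7317)]  |A|=319.9468
8. ⊥bis P5·P7 via (11.055,45.145): [(17.9636, 14.4476) (8.4963, 29.1686) (0, 35.9811) (0, 3.7317)]  |A|=319.9468
9. canonical 4-gon: [(17.9636, 14.4476) (8.4963, 29.1686) (0, 35.9811) (0, 3.7317)]
10. shoelace: 319.9468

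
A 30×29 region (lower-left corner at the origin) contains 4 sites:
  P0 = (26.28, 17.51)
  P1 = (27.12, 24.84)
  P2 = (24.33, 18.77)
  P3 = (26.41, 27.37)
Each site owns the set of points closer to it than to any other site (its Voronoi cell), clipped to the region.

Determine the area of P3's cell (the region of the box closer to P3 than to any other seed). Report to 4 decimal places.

1. box [0,30]×[0,29]: [(0, 0) (30, 0) (30, 29) (0, 29)]
2. ⊥bis P3·P0 via (26.345,22.44): [(0, 22.7873) (30, 22.3918) (30, 29) (0, 29)]  |A|=192.3126
3. ⊥bis P3·P1 via (26.765,26.105): [(0, 22.7873) (14.2724, 22.5992) (30, 27.0128) (30, 29) (0, 29)]  |A|=155.9737
4. ⊥bis P3·P2 via (25.37,23.07): [(20.3106, 24.2937) (30, 27.0128) (30, 29) (0.8517, 29)]  |A|=78.2178
5. canonical 4-gon: [(20.3106, 24.2937) (30, 27.0128) (30, 29) (0.8517, 29)]
6. shoelace: 78.2178

Area of P3's cell: 78.2178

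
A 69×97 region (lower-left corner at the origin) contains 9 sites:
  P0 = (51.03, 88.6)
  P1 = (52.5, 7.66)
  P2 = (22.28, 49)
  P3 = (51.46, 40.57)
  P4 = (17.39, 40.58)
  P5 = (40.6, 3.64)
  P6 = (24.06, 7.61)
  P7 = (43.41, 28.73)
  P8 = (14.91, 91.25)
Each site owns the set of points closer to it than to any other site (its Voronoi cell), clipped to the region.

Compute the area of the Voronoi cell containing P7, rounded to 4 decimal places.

1. box [0,69]×[0,97]: [(0, 0) (69, 0) (69, 97) (0, 97)]
2. ⊥bis P7·P0 via (47.22,58.665): [(0, 64.675) (0, 0) (69, 0) (69, 55.8929)]  |A|=4159.5924
3. ⊥bis P7·P1 via (47.955,18.195): [(0, 64.675) (0, 0) (5.7802, 0) (69, 27.2742) (69, 55.8929)]  |A|=3297.4576
4. ⊥bis P7·P2 via (32.845,38.865): [(51.3365, 58.1411) (0, 4.6265) (0, 0) (5.7802, 0) (69, 27.2742) (69, 55.8929)]  |A|=1756.1175
5. ⊥bis P7·P3 via (47.435,34.65): [(36.1572, 42.3177) (0, 4.6265) (0, 0) (5.7802, 0) (62.4436, 24.4457)]  |A|=1033.584
6. ⊥bis P7·P4 via (30.4,34.655): [(36.1572, 42.3177) (31.8404, 37.8178) (16.7783, 4.7448) (62.4436, 24.4457)]  |A|=704.4953
7. ⊥bis P7·P5 via (42.005,16.185): [(36.1572, 42.3177) (31.8404, 37.8178) (22.9598, 18.318) (43.0299, 16.0702) (62.4436, 24.4457)]  |A|=561.3402
8. ⊥bis P7·P6 via (33.735,18.17): [(36.1572, 42.3177) (31.8404, 37.8178) (26.0846, 25.1793) (35.0516, 16.9638) (43.0299, 16.0702) (62.4436, 24.4457)]  |A|=517.742
9. ⊥bis P7·P8 via (29.16,59.99): [(36.1572, 42.3177) (31.8404, 37.8178) (26.0846, 25.1793) (35.0516, 16.9638) (43.0299, 16.0702) (62.4436, 24.4457)]  |A|=517.742
10. canonical 6-gon: [(36.1572, 42.3177) (31.8404, 37.8178) (26.0846, 25.1793) (35.0516, 16.9638) (43.0299, 16.0702) (62.4436, 24.4457)]
11. shoelace: 517.742

Area of P7's cell: 517.7420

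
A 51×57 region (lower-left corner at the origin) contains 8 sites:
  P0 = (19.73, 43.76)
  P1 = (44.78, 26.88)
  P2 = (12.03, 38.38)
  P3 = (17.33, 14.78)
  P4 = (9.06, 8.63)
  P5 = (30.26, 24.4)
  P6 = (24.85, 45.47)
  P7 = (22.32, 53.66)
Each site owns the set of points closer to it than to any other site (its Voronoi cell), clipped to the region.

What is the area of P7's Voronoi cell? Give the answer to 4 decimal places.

1. box [0,51]×[0,57]: [(0, 0) (51, 0) (51, 57) (0, 57)]
2. ⊥bis P7·P0 via (21.025,48.71): [(0, 54.2105) (51, 40.8681) (51, 57) (0, 57)]  |A|=482.4973
3. ⊥bis P7·P1 via (33.55,40.27): [(0, 54.2105) (38.2426, 44.2056) (51, 54.9051) (51, 57) (0, 57)]  |A|=392.9594
4. ⊥bis P7·P2 via (17.175,46.02): [(8.1971, 52.066) (38.2426, 44.2056) (51, 54.9051) (51, 57) (0.8704, 57)]  |A|=379.3791
5. ⊥bis P7·P3 via (19.825,34.22): [(8.1971, 52.066) (38.2426, 44.2056) (51, 54.9051) (51, 57) (0.8704, 57)]  |A|=379.3791
6. ⊥bis P7·P4 via (15.69,31.145): [(8.1971, 52.066) (38.2426, 44.2056) (51, 54.9051) (51, 57) (0.8704, 57)]  |A|=379.3791
7. ⊥bis P7·P5 via (26.29,39.03): [(8.1971, 52.066) (38.2426, 44.2056) (51, 54.9051) (51, 57) (0.8704, 57)]  |A|=379.3791
8. ⊥bis P7·P6 via (23.585,49.565): [(8.1971, 52.066) (20.9125, 48.7394) (47.6532, 57) (0.8704, 57)]  |A|=212.4091
9. canonical 4-gon: [(8.1971, 52.066) (20.9125, 48.7394) (47.6532, 57) (0.8704, 57)]
10. shoelace: 212.4091

Area of P7's cell: 212.4091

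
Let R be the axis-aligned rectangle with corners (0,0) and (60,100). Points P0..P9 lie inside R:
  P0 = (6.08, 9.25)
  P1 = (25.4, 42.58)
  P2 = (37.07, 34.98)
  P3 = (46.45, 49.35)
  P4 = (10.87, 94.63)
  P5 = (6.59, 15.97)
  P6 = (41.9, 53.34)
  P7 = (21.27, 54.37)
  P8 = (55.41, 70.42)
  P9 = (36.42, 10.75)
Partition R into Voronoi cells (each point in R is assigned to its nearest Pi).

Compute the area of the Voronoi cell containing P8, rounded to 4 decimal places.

Area of P8's cell: 893.4743

1. box [0,60]×[0,100]: [(0, 0) (60, 0) (60, 100) (0, 100)]
2. ⊥bis P8·P0 via (30.745,39.835): [(0, 64.629) (60, 16.2426) (60, 100) (0, 100)]  |A|=3573.8521
3. ⊥bis P8·P1 via (40.405,56.5): [(60, 35.3777) (60, 100) (0.0505, 100)]  |A|=1937.0401
4. ⊥bis P8·P2 via (46.24,52.7): [(41.7975, 54.999) (60, 45.5793) (60, 100) (0.0505, 100)]  |A|=1844.1925
5. ⊥bis P8·P3 via (50.93,59.885): [(28.3615, 69.4822) (60, 56.028) (60, 100) (0.0505, 100)]  |A|=1610.3673
6. ⊥bis P8·P4 via (33.14,82.525): [(26.9043, 71.053) (28.3615, 69.4822) (60, 56.028) (60, 100) (42.6386, 100)]  |A|=993.967
7. ⊥bis P8·P5 via (31,43.195): [(26.9043, 71.053) (28.3615, 69.4822) (60, 56.028) (60, 100) (42.6386, 100)]  |A|=993.967
8. ⊥bis P8·P6 via (48.655,61.88): [(29.9573, 76.6696) (51.4646, 59.6577) (60, 56.028) (60, 100) (42.6386, 100)]  |A|=896.6131
9. ⊥bis P8·P7 via (38.34,62.395): [(30.8538, 78.319) (32.619, 74.5642) (51.4646, 59.6577) (60, 56.028) (60, 100) (42.6386, 100)]  |A|=893.4743
10. ⊥bis P8·P9 via (45.915,40.585): [(30.8538, 78.319) (32.619, 74.5642) (51.4646, 59.6577) (60, 56.028) (60, 100) (42.6386, 100)]  |A|=893.4743
11. canonical 6-gon: [(30.8538, 78.319) (32.619, 74.5642) (51.4646, 59.6577) (60, 56.028) (60, 100) (42.6386, 100)]
12. shoelace: 893.4743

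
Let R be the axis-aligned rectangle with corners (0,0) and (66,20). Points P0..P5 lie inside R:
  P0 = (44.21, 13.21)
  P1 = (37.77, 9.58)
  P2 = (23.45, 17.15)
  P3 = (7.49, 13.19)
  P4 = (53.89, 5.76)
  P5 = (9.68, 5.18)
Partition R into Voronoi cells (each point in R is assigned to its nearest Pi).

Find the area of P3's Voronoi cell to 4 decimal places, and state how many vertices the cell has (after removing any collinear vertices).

Area of P3's cell: 169.9645 (4 vertices)

1. box [0,66]×[0,20]: [(0, 0) (66, 0) (66, 20) (0, 20)]
2. ⊥bis P3·P0 via (25.85,13.2): [(0, 0) (25.8572, 0) (25.8463, 20) (0, 20)]  |A|=517.0349
3. ⊥bis P3·P1 via (22.63,11.385): [(0, 0) (21.2727, 0) (23.6571, 20) (0, 20)]  |A|=449.2976
4. ⊥bis P3·P2 via (15.47,15.17): [(0, 0) (19.234, 0) (14.2716, 20) (0, 20)]  |A|=335.0556
5. ⊥bis P3·P4 via (30.69,9.475): [(0, 0) (19.234, 0) (14.2716, 20) (0, 20)]  |A|=335.0556
6. ⊥bis P3·P5 via (8.585,9.185): [(0, 6.8378) (16.4233, 11.328) (14.2716, 20) (0, 20)]  |A|=169.9645
7. canonical 4-gon: [(0, 6.8378) (16.4233, 11.328) (14.2716, 20) (0, 20)]
8. shoelace: 169.9645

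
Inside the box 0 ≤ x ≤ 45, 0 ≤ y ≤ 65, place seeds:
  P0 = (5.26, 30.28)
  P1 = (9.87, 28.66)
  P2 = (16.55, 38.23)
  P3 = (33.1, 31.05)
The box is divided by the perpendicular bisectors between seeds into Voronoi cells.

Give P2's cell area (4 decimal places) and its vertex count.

Area of P2's cell: 920.3997 (5 vertices)

1. box [0,45]×[0,65]: [(0, 0) (45, 0) (45, 65) (0, 65)]
2. ⊥bis P2·P0 via (10.905,34.255): [(0, 49.7415) (35.0261, 0) (45, 0) (45, 65) (0, 65)]  |A|=2053.8751
3. ⊥bis P2·P1 via (13.21,33.445): [(0, 49.7415) (9.7986, 35.8262) (45, 11.2551) (45, 65) (0, 65)]  |A|=1677.1139
4. ⊥bis P2·P3 via (24.825,34.64): [(0, 49.7415) (9.7986, 35.8262) (21.7273, 27.4998) (37.9963, 65) (0, 65)]  |A|=920.3997
5. canonical 5-gon: [(0, 49.7415) (9.7986, 35.8262) (21.7273, 27.4998) (37.9963, 65) (0, 65)]
6. shoelace: 920.3997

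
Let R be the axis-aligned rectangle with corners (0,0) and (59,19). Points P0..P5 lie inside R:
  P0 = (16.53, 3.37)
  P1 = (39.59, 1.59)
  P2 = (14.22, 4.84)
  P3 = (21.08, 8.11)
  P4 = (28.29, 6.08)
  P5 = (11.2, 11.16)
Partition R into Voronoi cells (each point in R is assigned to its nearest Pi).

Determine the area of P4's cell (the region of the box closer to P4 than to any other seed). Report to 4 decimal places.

1. box [0,59]×[0,19]: [(0, 0) (59, 0) (59, 19) (0, 19)]
2. ⊥bis P4·P0 via (22.41,4.725): [(23.4988, 0) (59, 0) (59, 19) (19.1204, 19)]  |A|=716.1169
3. ⊥bis P4·P1 via (33.94,3.835): [(23.4988, 0) (32.4162, 0) (39.9657, 19) (19.1204, 19)]  |A|=282.7451
4. ⊥bis P4·P2 via (21.255,5.46): [(20.6446, 12.3858) (23.4988, 0) (32.4162, 0) (39.9657, 19) (20.0617, 19)]  |A|=279.6322
5. ⊥bis P4·P3 via (24.685,7.095): [(23.1336, 1.5849) (23.4988, 0) (32.4162, 0) (39.9657, 19) (28.0369, 19)]  |A|=205.1046
6. ⊥bis P4·P5 via (19.745,8.62): [(23.1336, 1.5849) (23.4988, 0) (32.4162, 0) (39.9657, 19) (28.0369, 19)]  |A|=205.1046
7. canonical 5-gon: [(23.1336, 1.5849) (23.4988, 0) (32.4162, 0) (39.9657, 19) (28.0369, 19)]
8. shoelace: 205.1046

Area of P4's cell: 205.1046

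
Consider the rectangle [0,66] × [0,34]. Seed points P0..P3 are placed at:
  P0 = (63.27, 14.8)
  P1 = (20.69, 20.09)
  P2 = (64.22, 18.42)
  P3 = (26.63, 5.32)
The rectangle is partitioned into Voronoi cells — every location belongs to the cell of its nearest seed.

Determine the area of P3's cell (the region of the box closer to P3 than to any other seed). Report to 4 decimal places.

Area of P3's cell: 548.0434

1. box [0,66]×[0,34]: [(0, 0) (66, 0) (66, 34) (0, 34)]
2. ⊥bis P3·P0 via (44.95,10.06): [(0, 0) (47.5529, 0) (38.7559, 34) (0, 34)]  |A|=1467.2492
3. ⊥bis P3·P1 via (23.66,12.705): [(0, 3.1897) (0, 0) (47.5529, 0) (42.3236, 20.2109)]  |A|=548.0434
4. ⊥bis P3·P2 via (45.425,11.87): [(0, 3.1897) (0, 0) (47.5529, 0) (42.3236, 20.2109)]  |A|=548.0434
5. canonical 4-gon: [(0, 3.1897) (0, 0) (47.5529, 0) (42.3236, 20.2109)]
6. shoelace: 548.0434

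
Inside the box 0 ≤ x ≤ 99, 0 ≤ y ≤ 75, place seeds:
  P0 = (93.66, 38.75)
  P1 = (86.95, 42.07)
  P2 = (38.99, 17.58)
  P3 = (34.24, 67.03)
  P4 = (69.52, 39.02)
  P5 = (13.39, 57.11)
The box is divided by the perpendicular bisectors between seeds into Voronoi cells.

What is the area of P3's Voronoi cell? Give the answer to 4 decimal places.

1. box [0,99]×[0,75]: [(0, 0) (99, 0) (99, 75) (0, 75)]
2. ⊥bis P3·P0 via (63.95,52.89): [(0, 0) (38.7778, 0) (74.4729, 75) (0, 75)]  |A|=4246.9031
3. ⊥bis P3·P1 via (60.595,54.55): [(0, 0) (34.7637, 0) (70.2788, 75) (0, 75)]  |A|=3939.0928
4. ⊥bis P3·P2 via (36.615,42.305): [(0, 38.7879) (55.663, 44.1347) (70.2788, 75) (0, 75)]  |A|=2092.4256
5. ⊥bis P3·P4 via (51.88,53.025): [(0, 38.7879) (43.9266, 43.0073) (69.3267, 75) (0, 75)]  |A|=1904.3112
6. ⊥bis P3·P5 via (23.815,62.07): [(33.3672, 41.993) (43.9266, 43.0073) (69.3267, 75) (17.6632, 75)]  |A|=1008.6587
7. canonical 4-gon: [(33.3672, 41.993) (43.9266, 43.0073) (69.3267, 75) (17.6632, 75)]
8. shoelace: 1008.6587

Area of P3's cell: 1008.6587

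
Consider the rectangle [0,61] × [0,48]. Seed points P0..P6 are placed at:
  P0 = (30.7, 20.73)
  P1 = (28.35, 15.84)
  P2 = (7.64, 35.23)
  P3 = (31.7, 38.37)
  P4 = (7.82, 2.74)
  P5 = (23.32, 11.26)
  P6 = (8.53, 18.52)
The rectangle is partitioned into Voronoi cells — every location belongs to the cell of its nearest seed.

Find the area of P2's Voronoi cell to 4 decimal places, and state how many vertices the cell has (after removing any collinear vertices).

1. box [0,61]×[0,48]: [(0, 0) (61, 0) (61, 48) (0, 48)]
2. ⊥bis P2·P0 via (19.17,27.98): [(0, 0) (1.5763, 0) (31.7585, 48) (0, 48)]  |A|=800.0351
3. ⊥bis P2·P1 via (17.995,25.535): [(0, 6.315) (16.8915, 24.3563) (31.7585, 48) (0, 48)]  |A|=727.5038
4. ⊥bis P2·P3 via (19.67,36.8): [(0, 6.315) (16.8915, 24.3563) (20.5373, 30.1545) (18.2083, 48) (0, 48)]  |A|=606.599
5. ⊥bis P2·P4 via (7.73,18.985): [(0, 18.9422) (11.884, 19.008) (16.8915, 24.3563) (20.5373, 30.1545) (18.2083, 48) (0, 48)]  |A|=531.5679
6. ⊥bis P2·P5 via (15.48,23.245): [(0, 18.9422) (8.9783, 18.9919) (16.4372, 23.8712) (16.8915, 24.3563) (20.5373, 30.1545) (18.2083, 48) (0, 48)]  |A|=524.5391
7. ⊥bis P2·P6 via (8.085,26.875): [(0, 26.4444) (18.8352, 27.4476) (20.5373, 30.1545) (18.2083, 48) (0, 48)]  |A|=408.4543
8. canonical 5-gon: [(0, 26.4444) (18.8352, 27.4476) (20.5373, 30.1545) (18.2083, 48) (0, 48)]
9. shoelace: 408.4543

Area of P2's cell: 408.4543 (5 vertices)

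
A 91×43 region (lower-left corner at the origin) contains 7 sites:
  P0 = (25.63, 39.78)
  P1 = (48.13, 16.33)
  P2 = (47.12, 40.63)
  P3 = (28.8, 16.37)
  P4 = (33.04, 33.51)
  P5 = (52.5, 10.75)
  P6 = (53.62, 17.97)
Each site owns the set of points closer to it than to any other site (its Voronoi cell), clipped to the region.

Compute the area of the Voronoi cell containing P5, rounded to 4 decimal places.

Area of P5's cell: 580.0481

1. box [0,91]×[0,43]: [(0, 0) (91, 0) (91, 43) (0, 43)]
2. ⊥bis P5·P0 via (39.065,25.265): [(11.769, 0) (91, 0) (91, 43) (58.2257, 43)]  |A|=2408.1143
3. ⊥bis P5·P1 via (50.315,13.54): [(33.0259, 0) (91, 0) (91, 43) (87.9321, 43)]  |A|=1312.4018
4. ⊥bis P5·P2 via (49.81,25.69): [(70.6117, 29.4354) (33.0259, 0) (91, 0) (91, 33.1064)]  |A|=1190.7375
5. ⊥bis P5·P3 via (40.65,13.56): [(70.6117, 29.4354) (38.4399, 4.24) (37.4345, 0) (91, 0) (91, 33.1064)]  |A|=1181.3914
6. ⊥bis P5·P4 via (42.77,22.13): [(70.6117, 29.4354) (38.4399, 4.24) (37.4345, 0) (91, 0) (91, 33.1064)]  |A|=1181.3914
7. ⊥bis P5·P6 via (53.06,14.36): [(51.6428, 14.5798) (38.4399, 4.24) (37.4345, 0) (91, 0) (91, 8.4746)]  |A|=580.0481
8. canonical 5-gon: [(51.6428, 14.5798) (38.4399, 4.24) (37.4345, 0) (91, 0) (91, 8.4746)]
9. shoelace: 580.0481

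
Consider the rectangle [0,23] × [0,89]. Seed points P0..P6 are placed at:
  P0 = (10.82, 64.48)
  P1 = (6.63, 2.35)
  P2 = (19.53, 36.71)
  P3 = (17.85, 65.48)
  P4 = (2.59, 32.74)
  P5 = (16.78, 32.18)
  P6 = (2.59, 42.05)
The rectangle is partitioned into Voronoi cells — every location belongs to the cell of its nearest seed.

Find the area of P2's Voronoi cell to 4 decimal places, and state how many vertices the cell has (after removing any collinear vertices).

Area of P2's cell: 168.7700 (5 vertices)

1. box [0,23]×[0,89]: [(0, 0) (23, 0) (23, 89) (0, 89)]
2. ⊥bis P2·P0 via (15.175,50.595): [(0, 45.8354) (0, 0) (23, 0) (23, 53.0493)]  |A|=1137.1739
3. ⊥bis P2·P1 via (13.08,19.53): [(0, 45.8354) (0, 24.4407) (23, 15.8057) (23, 53.0493)]  |A|=674.3406
4. ⊥bis P2·P3 via (18.69,51.095): [(16.3297, 50.9572) (0, 45.8354) (0, 24.4407) (23, 15.8057) (23, 51.3467)]  |A|=668.6621
5. ⊥bis P2·P4 via (11.06,34.725): [(16.3297, 50.9572) (7.8772, 48.3061) (14.7697, 18.8956) (23, 15.8057) (23, 51.3467)]  |A|=386.315
6. ⊥bis P2·P5 via (18.155,34.445): [(16.3297, 50.9572) (7.8772, 48.3061) (9.9597, 39.4201) (23, 31.5038) (23, 51.3467)]  |A|=206.9311
7. ⊥bis P2·P6 via (11.06,39.38): [(16.3297, 50.9572) (14.5317, 50.3932) (10.8939, 38.853) (23, 31.5038) (23, 51.3467)]  |A|=168.77
8. canonical 5-gon: [(16.3297, 50.9572) (14.5317, 50.3932) (10.8939, 38.853) (23, 31.5038) (23, 51.3467)]
9. shoelace: 168.77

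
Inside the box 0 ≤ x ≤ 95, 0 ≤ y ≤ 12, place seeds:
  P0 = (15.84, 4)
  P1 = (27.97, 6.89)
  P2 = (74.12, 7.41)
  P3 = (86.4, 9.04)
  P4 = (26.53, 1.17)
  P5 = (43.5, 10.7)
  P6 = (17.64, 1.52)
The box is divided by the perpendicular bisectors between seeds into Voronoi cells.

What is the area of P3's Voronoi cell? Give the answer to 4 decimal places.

Area of P3's cell: 173.3359

1. box [0,95]×[0,12]: [(0, 0) (95, 0) (95, 12) (0, 12)]
2. ⊥bis P3·P0 via (51.12,6.52): [(51.5857, 0) (95, 0) (95, 12) (50.7286, 12)]  |A|=526.1143
3. ⊥bis P3·P1 via (57.185,7.965): [(57.4781, 0) (95, 0) (95, 12) (57.0365, 12)]  |A|=452.9123
4. ⊥bis P3·P2 via (80.26,8.225): [(81.3518, 0) (95, 0) (95, 12) (79.7589, 12)]  |A|=173.3359
5. ⊥bis P3·P4 via (56.465,5.105): [(81.3518, 0) (95, 0) (95, 12) (79.7589, 12)]  |A|=173.3359
6. ⊥bis P3·P5 via (64.95,9.87): [(81.3518, 0) (95, 0) (95, 12) (79.7589, 12)]  |A|=173.3359
7. ⊥bis P3·P6 via (52.02,5.28): [(81.3518, 0) (95, 0) (95, 12) (79.7589, 12)]  |A|=173.3359
8. canonical 4-gon: [(81.3518, 0) (95, 0) (95, 12) (79.7589, 12)]
9. shoelace: 173.3359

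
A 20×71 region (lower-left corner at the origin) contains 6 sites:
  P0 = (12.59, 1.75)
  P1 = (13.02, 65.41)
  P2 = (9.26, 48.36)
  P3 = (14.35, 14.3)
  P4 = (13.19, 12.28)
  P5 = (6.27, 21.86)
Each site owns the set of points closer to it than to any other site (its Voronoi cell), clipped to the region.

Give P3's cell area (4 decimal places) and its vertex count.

Area of P3's cell: 106.6903 (3 vertices)

1. box [0,20]×[0,71]: [(0, 0) (20, 0) (20, 71) (0, 71)]
2. ⊥bis P3·P0 via (13.47,8.025): [(0, 9.914) (20, 7.1092) (20, 71) (0, 71)]  |A|=1249.7674
3. ⊥bis P3·P1 via (13.685,39.855): [(0, 39.4989) (0, 9.914) (20, 7.1092) (20, 40.0193)]  |A|=624.9496
4. ⊥bis P3·P2 via (11.805,31.33): [(0, 29.5658) (0, 9.914) (20, 7.1092) (20, 32.5547)]  |A|=450.9725
5. ⊥bis P3·P4 via (13.77,13.29): [(0, 29.5658) (0, 21.1975) (20, 9.7124) (20, 32.5547)]  |A|=312.1061
6. ⊥bis P3·P5 via (10.31,18.08): [(8.604, 16.2566) (20, 9.7124) (20, 28.4365)]  |A|=106.6903
7. canonical 3-gon: [(8.604, 16.2566) (20, 9.7124) (20, 28.4365)]
8. shoelace: 106.6903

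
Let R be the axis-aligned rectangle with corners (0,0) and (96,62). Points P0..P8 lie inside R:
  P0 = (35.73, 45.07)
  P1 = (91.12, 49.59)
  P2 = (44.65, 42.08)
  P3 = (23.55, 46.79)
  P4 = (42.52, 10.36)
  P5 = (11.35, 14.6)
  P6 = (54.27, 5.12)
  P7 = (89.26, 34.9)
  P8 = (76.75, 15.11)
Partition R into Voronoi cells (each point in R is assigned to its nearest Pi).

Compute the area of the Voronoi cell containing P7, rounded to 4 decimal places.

Area of P7's cell: 502.0085

1. box [0,96]×[0,62]: [(0, 0) (96, 0) (96, 62) (0, 62)]
2. ⊥bis P7·P0 via (62.495,39.985): [(54.8984, 0) (96, 0) (96, 62) (66.6776, 62)]  |A|=2183.146
3. ⊥bis P7·P1 via (90.19,42.245): [(63.5649, 45.6162) (54.8984, 0) (96, 0) (96, 41.5094)]  |A|=1610.6309
4. ⊥bis P7·P2 via (66.955,38.49): [(68.0113, 45.0532) (60.76, 0) (96, 0) (96, 41.5094)]  |A|=1374.7323
5. ⊥bis P7·P3 via (56.405,40.845): [(68.0113, 45.0532) (60.76, 0) (96, 0) (96, 41.5094)]  |A|=1374.7323
6. ⊥bis P7·P4 via (65.89,22.63): [(68.0113, 45.0532) (64.7514, 24.7987) (77.7715, 0) (96, 0) (96, 41.5094)]  |A|=1163.8014
7. ⊥bis P7·P5 via (50.305,24.75): [(68.0113, 45.0532) (64.7514, 24.7987) (77.7715, 0) (96, 0) (96, 41.5094)]  |A|=1163.8014
8. ⊥bis P7·P6 via (71.765,20.01): [(68.0113, 45.0532) (65.2186, 27.7017) (88.7955, 0) (96, 0) (96, 41.5094)]  |A|=986.4171
9. ⊥bis P7·P8 via (83.005,25.005): [(68.0113, 45.0532) (66.4672, 35.4592) (96, 16.7904) (96, 41.5094)]  |A|=502.0085
10. canonical 4-gon: [(68.0113, 45.0532) (66.4672, 35.4592) (96, 16.7904) (96, 41.5094)]
11. shoelace: 502.0085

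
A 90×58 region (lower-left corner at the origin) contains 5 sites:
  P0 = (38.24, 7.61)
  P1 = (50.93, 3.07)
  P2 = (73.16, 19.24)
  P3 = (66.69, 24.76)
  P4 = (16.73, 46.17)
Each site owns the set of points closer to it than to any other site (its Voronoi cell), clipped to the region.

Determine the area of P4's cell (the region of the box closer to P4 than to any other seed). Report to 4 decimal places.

1. box [0,90]×[0,58]: [(0, 0) (90, 0) (90, 58) (0, 58)]
2. ⊥bis P4·P0 via (27.485,26.89): [(0, 11.558) (83.2545, 58) (0, 58)]  |A|=1933.2528
3. ⊥bis P4·P1 via (33.83,24.62): [(0, 11.558) (58.4806, 44.1803) (75.8966, 58) (0, 58)]  |A|=1882.4111
4. ⊥bis P4·P2 via (44.945,32.705): [(0, 11.558) (47.4975, 38.0536) (57.0165, 58) (0, 58)]  |A|=1671.5764
5. ⊥bis P4·P3 via (41.71,35.465): [(0, 11.558) (41.3497, 34.6242) (51.3672, 58) (0, 58)]  |A|=1560.5568
6. canonical 4-gon: [(0, 11.558) (41.3497, 34.6242) (51.3672, 58) (0, 58)]
7. shoelace: 1560.5568

Area of P4's cell: 1560.5568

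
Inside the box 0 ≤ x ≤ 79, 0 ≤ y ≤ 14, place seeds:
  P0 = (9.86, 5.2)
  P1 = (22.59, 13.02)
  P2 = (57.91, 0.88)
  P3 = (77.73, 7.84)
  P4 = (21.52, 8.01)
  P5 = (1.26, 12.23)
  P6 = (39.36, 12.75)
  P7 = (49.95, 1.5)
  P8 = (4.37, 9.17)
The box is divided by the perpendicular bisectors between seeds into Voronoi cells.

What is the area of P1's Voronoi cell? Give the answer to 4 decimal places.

Area of P1's cell: 60.9958

1. box [0,79]×[0,14]: [(0, 0) (79, 0) (79, 14) (0, 14)]
2. ⊥bis P1·P0 via (16.225,9.11): [(21.8212, 0) (79, 0) (79, 14) (13.2211, 14)]  |A|=860.7037
3. ⊥bis P1·P2 via (40.25,6.95): [(21.8212, 0) (37.8612, 0) (42.6732, 14) (13.2211, 14)]  |A|=318.4443
4. ⊥bis P1·P3 via (50.16,10.43): [(21.8212, 0) (37.8612, 0) (42.6732, 14) (13.2211, 14)]  |A|=318.4443
5. ⊥bis P1·P4 via (22.055,10.515): [(14.3512, 12.1603) (40.1472, 6.651) (42.6732, 14) (13.2211, 14)]  |A|=128.837
6. ⊥bis P1·P5 via (11.925,12.625): [(14.3512, 12.1603) (40.1472, 6.651) (42.6732, 14) (13.2211, 14)]  |A|=128.837
7. ⊥bis P1·P6 via (30.975,12.885): [(14.3512, 12.1603) (30.9064, 8.6246) (30.993, 14) (13.2211, 14)]  |A|=60.9958
8. ⊥bis P1·P7 via (36.27,7.26): [(14.3512, 12.1603) (30.9064, 8.6246) (30.993, 14) (13.2211, 14)]  |A|=60.9958
9. ⊥bis P1·P8 via (13.48,11.095): [(14.3512, 12.1603) (30.9064, 8.6246) (30.993, 14) (13.2211, 14)]  |A|=60.9958
10. canonical 4-gon: [(14.3512, 12.1603) (30.9064, 8.6246) (30.993, 14) (13.2211, 14)]
11. shoelace: 60.9958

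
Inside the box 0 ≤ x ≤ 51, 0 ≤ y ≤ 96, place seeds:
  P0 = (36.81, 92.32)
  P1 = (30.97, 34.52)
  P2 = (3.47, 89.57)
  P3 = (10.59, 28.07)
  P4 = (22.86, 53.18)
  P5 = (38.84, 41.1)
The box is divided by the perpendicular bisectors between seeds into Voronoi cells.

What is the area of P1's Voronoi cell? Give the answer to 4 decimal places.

1. box [0,51]×[0,96]: [(0, 0) (51, 0) (51, 96) (0, 96)]
2. ⊥bis P1·P0 via (33.89,63.42): [(0, 66.8442) (0, 0) (51, 0) (51, 61.6912)]  |A|=3277.6532
3. ⊥bis P1·P2 via (17.22,62.045): [(22.3139, 64.5896) (0, 53.4428) (0, 0) (51, 0) (51, 61.6912)]  |A|=3128.135
4. ⊥bis P1·P3 via (20.78,31.295): [(22.3139, 64.5896) (11.8906, 59.3827) (30.6845, 0) (51, 0) (51, 61.6912)]  |A|=1899.338
5. ⊥bis P1·P4 via (26.915,43.85): [(18.0288, 39.9879) (30.6845, 0) (51, 0) (51, 54.3178)]  |A|=1301.6492
6. ⊥bis P1·P5 via (34.905,37.81): [(29.0714, 44.7872) (18.0288, 39.9879) (30.6845, 0) (51, 0) (51, 18.5596)]  |A|=909.5861
7. canonical 5-gon: [(29.0714, 44.7872) (18.0288, 39.9879) (30.6845, 0) (51, 0) (51, 18.5596)]
8. shoelace: 909.5861

Area of P1's cell: 909.5861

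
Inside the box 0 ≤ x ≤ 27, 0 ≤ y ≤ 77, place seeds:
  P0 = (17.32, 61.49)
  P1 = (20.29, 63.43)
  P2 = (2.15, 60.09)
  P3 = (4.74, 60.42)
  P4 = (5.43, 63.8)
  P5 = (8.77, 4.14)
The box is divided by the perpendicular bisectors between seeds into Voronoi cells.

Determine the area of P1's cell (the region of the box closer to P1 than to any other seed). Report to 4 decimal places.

Area of P1's cell: 228.4757

1. box [0,27]×[0,77]: [(0, 0) (27, 0) (27, 77) (0, 77)]
2. ⊥bis P1·P0 via (18.805,62.46): [(27, 49.914) (27, 77) (9.3075, 77)]  |A|=239.6092
3. ⊥bis P1·P2 via (11.22,61.76): [(27, 49.914) (27, 77) (9.3075, 77)]  |A|=239.6092
4. ⊥bis P1·P3 via (12.515,61.925): [(9.7188, 76.3702) (27, 49.914) (27, 77) (9.5969, 77)]  |A|=239.5181
5. ⊥bis P1·P4 via (12.86,63.615): [(13.0506, 71.2696) (27, 49.914) (27, 77) (13.1933, 77)]  |A|=228.4757
6. ⊥bis P1·P5 via (14.53,33.785): [(13.0506, 71.2696) (27, 49.914) (27, 77) (13.1933, 77)]  |A|=228.4757
7. canonical 4-gon: [(13.0506, 71.2696) (27, 49.914) (27, 77) (13.1933, 77)]
8. shoelace: 228.4757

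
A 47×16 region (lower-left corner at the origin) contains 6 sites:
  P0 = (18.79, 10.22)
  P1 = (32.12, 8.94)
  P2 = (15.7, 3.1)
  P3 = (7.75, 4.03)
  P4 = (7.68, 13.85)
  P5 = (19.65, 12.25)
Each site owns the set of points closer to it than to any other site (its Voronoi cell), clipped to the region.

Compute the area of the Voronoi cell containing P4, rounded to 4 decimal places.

1. box [0,47]×[0,16]: [(0, 0) (47, 0) (47, 16) (0, 16)]
2. ⊥bis P4·P0 via (13.235,12.035): [(0, 0) (9.3028, 0) (14.5305, 16) (0, 16)]  |A|=190.6661
3. ⊥bis P4·P1 via (19.9,11.395): [(0, 0) (9.3028, 0) (14.5305, 16) (0, 16)]  |A|=190.6661
4. ⊥bis P4·P2 via (11.69,8.475): [(0, 0) (0.3301, 0) (12.1949, 8.8517) (14.5305, 16) (0, 16)]  |A|=150.9546
5. ⊥bis P4·P3 via (7.715,8.94): [(0, 8.885) (12.2343, 8.9722) (14.5305, 16) (0, 16)]  |A|=94.582
6. ⊥bis P4·P5 via (13.665,13.05): [(0, 8.885) (12.2343, 8.9722) (13.7331, 13.5595) (14.0593, 16) (0, 16)]  |A|=94.0071
7. canonical 5-gon: [(0, 8.885) (12.2343, 8.9722) (13.7331, 13.5595) (14.0593, 16) (0, 16)]
8. shoelace: 94.0071

Area of P4's cell: 94.0071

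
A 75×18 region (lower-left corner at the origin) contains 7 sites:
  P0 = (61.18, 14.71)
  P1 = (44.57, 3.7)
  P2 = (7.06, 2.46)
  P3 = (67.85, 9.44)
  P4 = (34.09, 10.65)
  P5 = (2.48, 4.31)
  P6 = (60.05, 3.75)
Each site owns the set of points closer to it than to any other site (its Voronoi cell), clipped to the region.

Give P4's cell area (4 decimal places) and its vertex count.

Area of P4's cell: 372.7100 (4 vertices)

1. box [0,75]×[0,18]: [(0, 0) (75, 0) (75, 18) (0, 18)]
2. ⊥bis P4·P0 via (47.635,12.68): [(0, 0) (49.5354, 0) (46.8377, 18) (0, 18)]  |A|=867.3574
3. ⊥bis P4·P1 via (39.33,7.175): [(0, 0) (34.5718, 0) (46.5088, 18) (0, 18)]  |A|=729.7251
4. ⊥bis P4·P2 via (20.575,6.555): [(22.5611, 0) (34.5718, 0) (46.5088, 18) (17.1072, 18)]  |A|=372.71
5. ⊥bis P4·P3 via (50.97,10.045): [(22.5611, 0) (34.5718, 0) (46.5088, 18) (17.1072, 18)]  |A|=372.71
6. ⊥bis P4·P5 via (18.285,7.48): [(22.5611, 0) (34.5718, 0) (46.5088, 18) (17.1072, 18)]  |A|=372.71
7. ⊥bis P4·P6 via (47.07,7.2): [(22.5611, 0) (34.5718, 0) (46.5088, 18) (17.1072, 18)]  |A|=372.71
8. canonical 4-gon: [(22.5611, 0) (34.5718, 0) (46.5088, 18) (17.1072, 18)]
9. shoelace: 372.71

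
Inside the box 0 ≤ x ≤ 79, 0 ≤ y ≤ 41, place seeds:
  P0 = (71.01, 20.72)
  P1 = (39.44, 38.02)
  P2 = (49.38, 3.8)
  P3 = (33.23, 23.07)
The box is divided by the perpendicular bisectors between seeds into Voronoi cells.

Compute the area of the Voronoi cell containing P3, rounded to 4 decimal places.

Area of P3's cell: 1486.6879

1. box [0,79]×[0,41]: [(0, 0) (79, 0) (79, 41) (0, 41)]
2. ⊥bis P3·P0 via (52.12,21.895): [(0, 0) (50.7581, 0) (53.3084, 41) (0, 41)]  |A|=2133.3623
3. ⊥bis P3·P1 via (36.335,30.545): [(0, 0) (50.7581, 0) (52.2469, 23.9354) (11.1656, 41) (0, 41)]  |A|=1773.7879
4. ⊥bis P3·P2 via (41.305,13.435): [(0, 0) (25.2745, 0) (52.1596, 22.5322) (52.2469, 23.9354) (11.1656, 41) (0, 41)]  |A|=1486.6879
5. canonical 6-gon: [(0, 0) (25.2745, 0) (52.1596, 22.5322) (52.2469, 23.9354) (11.1656, 41) (0, 41)]
6. shoelace: 1486.6879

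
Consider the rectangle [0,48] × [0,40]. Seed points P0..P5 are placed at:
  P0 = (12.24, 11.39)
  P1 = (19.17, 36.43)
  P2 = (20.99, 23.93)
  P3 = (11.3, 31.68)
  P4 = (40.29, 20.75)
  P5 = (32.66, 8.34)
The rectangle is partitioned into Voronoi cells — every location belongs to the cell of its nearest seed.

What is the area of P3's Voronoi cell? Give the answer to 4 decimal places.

Area of P3's cell: 272.7016

1. box [0,48]×[0,40]: [(0, 0) (48, 0) (48, 40) (0, 40)]
2. ⊥bis P3·P0 via (11.77,21.535): [(0, 20.9897) (48, 23.2135) (48, 40) (0, 40)]  |A|=859.1235
3. ⊥bis P3·P1 via (15.235,34.055): [(0, 20.9897) (22.4917, 22.0317) (11.6468, 40) (0, 40)]  |A|=318.4241
4. ⊥bis P3·P2 via (16.145,27.805): [(0, 20.9897) (11.1057, 21.5042) (17.7762, 29.8446) (11.6468, 40) (0, 40)]  |A|=272.7016
5. ⊥bis P3·P4 via (25.795,26.215): [(0, 20.9897) (11.1057, 21.5042) (17.7762, 29.8446) (11.6468, 40) (0, 40)]  |A|=272.7016
6. ⊥bis P3·P5 via (21.98,20.01): [(0, 20.9897) (11.1057, 21.5042) (17.7762, 29.8446) (11.6468, 40) (0, 40)]  |A|=272.7016
7. canonical 5-gon: [(0, 20.9897) (11.1057, 21.5042) (17.7762, 29.8446) (11.6468, 40) (0, 40)]
8. shoelace: 272.7016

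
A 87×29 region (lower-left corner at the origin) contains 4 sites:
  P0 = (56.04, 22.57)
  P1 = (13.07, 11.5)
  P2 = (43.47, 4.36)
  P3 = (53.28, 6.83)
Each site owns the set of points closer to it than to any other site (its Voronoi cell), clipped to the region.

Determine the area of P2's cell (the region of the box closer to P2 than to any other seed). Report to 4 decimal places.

1. box [0,87]×[0,29]: [(0, 0) (87, 0) (87, 29) (0, 29)]
2. ⊥bis P2·P0 via (49.755,13.465): [(0, 0) (69.2616, 0) (27.2496, 29) (0, 29)]  |A|=1399.4126
3. ⊥bis P2·P1 via (28.27,7.93): [(26.4075, 0) (69.2616, 0) (32.386, 25.4545)]  |A|=545.4148
4. ⊥bis P2·P3 via (48.375,5.595): [(26.4075, 0) (49.7837, 0) (45.6863, 16.2735) (32.386, 25.4545)]  |A|=386.9281
5. canonical 4-gon: [(26.4075, 0) (49.7837, 0) (45.6863, 16.2735) (32.386, 25.4545)]
6. shoelace: 386.9281

Area of P2's cell: 386.9281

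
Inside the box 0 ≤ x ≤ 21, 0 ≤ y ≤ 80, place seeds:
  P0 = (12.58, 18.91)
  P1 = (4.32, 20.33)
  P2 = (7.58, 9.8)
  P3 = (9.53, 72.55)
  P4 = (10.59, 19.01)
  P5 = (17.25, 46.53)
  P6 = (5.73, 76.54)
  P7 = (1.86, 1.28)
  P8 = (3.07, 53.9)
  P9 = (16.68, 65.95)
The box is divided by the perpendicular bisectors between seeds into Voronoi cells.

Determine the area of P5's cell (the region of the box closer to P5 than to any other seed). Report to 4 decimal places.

Area of P5's cell: 302.7539

1. box [0,21]×[0,80]: [(0, 0) (21, 0) (21, 80) (0, 80)]
2. ⊥bis P5·P0 via (14.915,32.72): [(0, 35.2418) (21, 31.6911) (21, 80) (0, 80)]  |A|=977.2037
3. ⊥bis P5·P1 via (10.785,33.43): [(0, 38.7525) (10.8211, 33.4122) (21, 31.6911) (21, 80) (0, 80)]  |A|=958.209
4. ⊥bis P5·P2 via (12.415,28.165): [(0, 38.7525) (10.8211, 33.4122) (21, 31.6911) (21, 80) (0, 80)]  |A|=958.209
5. ⊥bis P5·P3 via (13.39,59.54): [(0, 55.5673) (0, 38.7525) (10.8211, 33.4122) (21, 31.6911) (21, 61.7978)]  |A|=510.5426
6. ⊥bis P5·P4 via (13.92,32.77): [(0, 55.5673) (0, 38.7525) (10.3926, 33.6236) (12.2987, 33.1624) (21, 31.6911) (21, 61.7978)]  |A|=510.4399
7. ⊥bis P5·P6 via (11.49,61.535): [(0, 55.5673) (0, 38.7525) (10.3926, 33.6236) (12.2987, 33.1624) (21, 31.6911) (21, 61.7978)]  |A|=510.4399
8. ⊥bis P5·P7 via (9.555,23.905): [(0, 55.5673) (0, 38.7525) (10.3926, 33.6236) (12.2987, 33.1624) (21, 31.6911) (21, 61.7978)]  |A|=510.4399
9. ⊥bis P5·P8 via (10.16,50.215): [(15.3014, 60.1071) (3.3445, 37.102) (10.3926, 33.6236) (12.2987, 33.1624) (21, 31.6911) (21, 61.7978)]  |A|=333.457
10. ⊥bis P5·P9 via (16.965,56.24): [(13.2346, 56.1305) (3.3445, 37.102) (10.3926, 33.6236) (12.2987, 33.1624) (21, 31.6911) (21, 56.3584)]  |A|=302.7539
11. canonical 6-gon: [(13.2346, 56.1305) (3.3445, 37.102) (10.3926, 33.6236) (12.2987, 33.1624) (21, 31.6911) (21, 56.3584)]
12. shoelace: 302.7539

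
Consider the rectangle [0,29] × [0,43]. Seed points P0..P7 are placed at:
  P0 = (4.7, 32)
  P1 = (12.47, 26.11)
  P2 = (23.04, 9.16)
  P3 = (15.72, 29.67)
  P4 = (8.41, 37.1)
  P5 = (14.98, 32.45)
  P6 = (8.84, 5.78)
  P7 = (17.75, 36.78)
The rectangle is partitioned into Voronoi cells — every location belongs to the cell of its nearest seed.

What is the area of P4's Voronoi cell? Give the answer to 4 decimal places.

1. box [0,29]×[0,43]: [(0, 0) (29, 0) (29, 43) (0, 43)]
2. ⊥bis P4·P0 via (6.555,34.55): [(0, 39.3184) (29, 18.2224) (29, 43) (0, 43)]  |A|=412.6583
3. ⊥bis P4·P1 via (10.44,31.605): [(0, 39.3184) (10.5484, 31.645) (29, 38.4616) (29, 43) (0, 43)]  |A|=225.9351
4. ⊥bis P4·P2 via (15.725,23.13): [(0, 39.3184) (10.5484, 31.645) (29, 38.4616) (29, 43) (0, 43)]  |A|=225.9351
5. ⊥bis P4·P3 via (12.065,33.385): [(0, 39.3184) (10.4035, 31.7504) (21.8378, 43) (0, 43)]  |A|=141.9844
6. ⊥bis P4·P5 via (11.695,34.775): [(0, 39.3184) (9.8429, 32.1582) (17.5163, 43) (0, 43)]  |A|=113.0731
7. ⊥bis P4·P6 via (8.625,21.44): [(0, 39.3184) (9.8429, 32.1582) (17.5163, 43) (0, 43)]  |A|=113.0731
8. ⊥bis P4·P7 via (13.08,36.94): [(0, 39.3184) (9.8429, 32.1582) (13.0725, 36.7213) (13.2876, 43) (0, 43)]  |A|=99.7976
9. canonical 5-gon: [(0, 39.3184) (9.8429, 32.1582) (13.0725, 36.7213) (13.2876, 43) (0, 43)]
10. shoelace: 99.7976

Area of P4's cell: 99.7976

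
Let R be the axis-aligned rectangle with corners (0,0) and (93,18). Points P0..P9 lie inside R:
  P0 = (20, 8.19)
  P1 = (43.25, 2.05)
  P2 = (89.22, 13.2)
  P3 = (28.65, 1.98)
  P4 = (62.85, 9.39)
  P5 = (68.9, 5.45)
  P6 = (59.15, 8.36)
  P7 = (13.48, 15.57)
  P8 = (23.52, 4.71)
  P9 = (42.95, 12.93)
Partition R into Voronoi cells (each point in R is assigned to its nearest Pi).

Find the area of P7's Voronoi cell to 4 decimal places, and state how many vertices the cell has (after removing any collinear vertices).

1. box [0,93]×[0,18]: [(0, 0) (93, 0) (93, 18) (0, 18)]
2. ⊥bis P7·P0 via (16.74,11.88): [(0, 0) (3.293, 0) (23.6672, 18) (0, 18)]  |A|=242.6422
3. ⊥bis P7·P1 via (28.365,8.81): [(0, 0) (3.293, 0) (23.6672, 18) (0, 18)]  |A|=242.6422
4. ⊥bis P7·P2 via (51.35,14.385): [(0, 0) (3.293, 0) (23.6672, 18) (0, 18)]  |A|=242.6422
5. ⊥bis P7·P3 via (21.065,8.775): [(0, 0) (3.293, 0) (23.6672, 18) (0, 18)]  |A|=242.6422
6. ⊥bis P7·P4 via (38.165,12.48): [(0, 0) (3.293, 0) (23.6672, 18) (0, 18)]  |A|=242.6422
7. ⊥bis P7·P5 via (41.19,10.51): [(0, 0) (3.293, 0) (23.6672, 18) (0, 18)]  |A|=242.6422
8. ⊥bis P7·P6 via (36.315,11.965): [(0, 0) (3.293, 0) (23.6672, 18) (0, 18)]  |A|=242.6422
9. ⊥bis P7·P8 via (18.5,10.14): [(0, 0) (3.293, 0) (23.6672, 18) (0, 18)]  |A|=242.6422
10. ⊥bis P7·P9 via (28.215,14.25): [(0, 0) (3.293, 0) (23.6672, 18) (0, 18)]  |A|=242.6422
11. canonical 4-gon: [(0, 0) (3.293, 0) (23.6672, 18) (0, 18)]
12. shoelace: 242.6422

Area of P7's cell: 242.6422 (4 vertices)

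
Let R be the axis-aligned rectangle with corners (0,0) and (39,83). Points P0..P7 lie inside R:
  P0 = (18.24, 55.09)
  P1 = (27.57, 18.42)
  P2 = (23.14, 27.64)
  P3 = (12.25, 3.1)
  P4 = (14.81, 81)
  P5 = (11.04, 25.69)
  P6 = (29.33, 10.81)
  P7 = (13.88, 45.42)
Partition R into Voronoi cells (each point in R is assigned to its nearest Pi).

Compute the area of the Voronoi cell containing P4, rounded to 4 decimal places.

1. box [0,39]×[0,83]: [(0, 0) (39, 0) (39, 83) (0, 83)]
2. ⊥bis P4·P0 via (16.525,68.045): [(0, 65.8574) (39, 71.0203) (39, 83) (0, 83)]  |A|=567.8855
3. ⊥bis P4·P1 via (21.19,49.71): [(0, 65.8574) (39, 71.0203) (39, 83) (0, 83)]  |A|=567.8855
4. ⊥bis P4·P2 via (18.975,54.32): [(0, 65.8574) (39, 71.0203) (39, 83) (0, 83)]  |A|=567.8855
5. ⊥bis P4·P3 via (13.53,42.05): [(0, 65.8574) (39, 71.0203) (39, 83) (0, 83)]  |A|=567.8855
6. ⊥bis P4·P5 via (12.925,53.345): [(0, 65.8574) (39, 71.0203) (39, 83) (0, 83)]  |A|=567.8855
7. ⊥bis P4·P6 via (22.07,45.905): [(0, 65.8574) (39, 71.0203) (39, 83) (0, 83)]  |A|=567.8855
8. ⊥bis P4·P7 via (14.345,63.21): [(0, 65.8574) (39, 71.0203) (39, 83) (0, 83)]  |A|=567.8855
9. canonical 4-gon: [(0, 65.8574) (39, 71.0203) (39, 83) (0, 83)]
10. shoelace: 567.8855

Area of P4's cell: 567.8855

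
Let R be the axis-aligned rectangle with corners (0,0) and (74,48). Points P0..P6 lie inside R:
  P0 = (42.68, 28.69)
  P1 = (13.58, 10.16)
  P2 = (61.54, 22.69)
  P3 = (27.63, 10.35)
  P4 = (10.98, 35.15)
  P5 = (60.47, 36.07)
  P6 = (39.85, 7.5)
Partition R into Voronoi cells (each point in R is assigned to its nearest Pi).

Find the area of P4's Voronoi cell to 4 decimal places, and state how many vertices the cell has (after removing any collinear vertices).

Area of P4's cell: 689.5484 (5 vertices)

1. box [0,74]×[0,48]: [(0, 0) (74, 0) (74, 48) (0, 48)]
2. ⊥bis P4·P0 via (26.83,31.92): [(0, 0) (20.3252, 0) (30.1069, 48) (0, 48)]  |A|=1210.3689
3. ⊥bis P4·P1 via (12.28,22.655): [(0, 21.3774) (25.2162, 24.0009) (30.1069, 48) (0, 48)]  |A|=696.9297
4. ⊥bis P4·P2 via (36.26,28.92): [(0, 21.3774) (25.2162, 24.0009) (30.1069, 48) (0, 48)]  |A|=696.9297
5. ⊥bis P4·P3 via (19.305,22.75): [(0, 21.3774) (20.4259, 23.5025) (25.8578, 27.1494) (30.1069, 48) (0, 48)]  |A|=689.5484
6. ⊥bis P4·P5 via (35.725,35.61): [(0, 21.3774) (20.4259, 23.5025) (25.8578, 27.1494) (30.1069, 48) (0, 48)]  |A|=689.5484
7. ⊥bis P4·P6 via (25.415,21.325): [(0, 21.3774) (20.4259, 23.5025) (25.8578, 27.1494) (30.1069, 48) (0, 48)]  |A|=689.5484
8. canonical 5-gon: [(0, 21.3774) (20.4259, 23.5025) (25.8578, 27.1494) (30.1069, 48) (0, 48)]
9. shoelace: 689.5484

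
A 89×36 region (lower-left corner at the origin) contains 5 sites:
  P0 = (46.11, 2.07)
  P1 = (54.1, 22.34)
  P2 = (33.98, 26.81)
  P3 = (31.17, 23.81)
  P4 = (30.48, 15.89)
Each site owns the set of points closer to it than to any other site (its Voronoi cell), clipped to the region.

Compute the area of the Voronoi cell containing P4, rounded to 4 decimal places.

Area of P4's cell: 796.5868

1. box [0,89]×[0,36]: [(0, 0) (89, 0) (89, 36) (0, 36)]
2. ⊥bis P4·P0 via (38.295,8.98): [(0, 0) (30.3549, 0) (62.186, 36) (0, 36)]  |A|=1665.7365
3. ⊥bis P4·P1 via (42.29,19.115): [(0, 0) (30.3549, 0) (43.4619, 14.8236) (37.6792, 36) (0, 36)]  |A|=1406.2527
4. ⊥bis P4·P2 via (32.23,21.35): [(0, 31.6801) (0, 0) (30.3549, 0) (43.4619, 14.8236) (42.5861, 18.0307)]  |A|=975.7363
5. ⊥bis P4·P3 via (30.825,19.85): [(39.1814, 19.122) (0, 22.5355) (0, 0) (30.3549, 0) (43.4619, 14.8236) (42.5861, 18.0307)]  |A|=796.5868
6. canonical 6-gon: [(39.1814, 19.122) (0, 22.5355) (0, 0) (30.3549, 0) (43.4619, 14.8236) (42.5861, 18.0307)]
7. shoelace: 796.5868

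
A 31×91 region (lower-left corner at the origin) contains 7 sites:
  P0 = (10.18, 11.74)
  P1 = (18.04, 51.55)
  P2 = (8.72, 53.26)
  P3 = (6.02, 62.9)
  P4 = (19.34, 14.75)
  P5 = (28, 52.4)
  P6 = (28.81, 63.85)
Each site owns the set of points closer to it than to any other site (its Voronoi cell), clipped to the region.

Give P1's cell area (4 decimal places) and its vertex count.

1. box [0,31]×[0,91]: [(0, 0) (31, 0) (31, 91) (0, 91)]
2. ⊥bis P1·P0 via (14.11,31.645): [(0, 34.4308) (31, 28.3103) (31, 91) (0, 91)]  |A|=1848.5126
3. ⊥bis P1·P2 via (13.38,52.405): [(9.7297, 32.5098) (31, 28.3103) (31, 91) (20.4613, 91)]  |A|=974.9204
4. ⊥bis P1·P3 via (12.03,57.225): [(14.8032, 60.1619) (9.7297, 32.5098) (31, 28.3103) (31, 77.3148)]  |A|=701.5953
5. ⊥bis P1·P4 via (18.69,33.15): [(14.8032, 60.1619) (9.7895, 32.8356) (31, 33.5849) (31, 77.3148)]  |A|=642.067
6. ⊥bis P1·P5 via (23.02,51.975): [(21.6982, 67.4639) (14.8032, 60.1619) (9.7895, 32.8356) (24.6087, 33.3591)]  |A|=329.3671
7. ⊥bis P1·P6 via (23.425,57.7): [(22.4593, 58.5456) (17.4329, 62.9468) (14.8032, 60.1619) (9.7895, 32.8356) (24.6087, 33.3591)]  |A|=308.6285
8. canonical 5-gon: [(22.4593, 58.5456) (17.4329, 62.9468) (14.8032, 60.1619) (9.7895, 32.8356) (24.6087, 33.3591)]
9. shoelace: 308.6285

Area of P1's cell: 308.6285 (5 vertices)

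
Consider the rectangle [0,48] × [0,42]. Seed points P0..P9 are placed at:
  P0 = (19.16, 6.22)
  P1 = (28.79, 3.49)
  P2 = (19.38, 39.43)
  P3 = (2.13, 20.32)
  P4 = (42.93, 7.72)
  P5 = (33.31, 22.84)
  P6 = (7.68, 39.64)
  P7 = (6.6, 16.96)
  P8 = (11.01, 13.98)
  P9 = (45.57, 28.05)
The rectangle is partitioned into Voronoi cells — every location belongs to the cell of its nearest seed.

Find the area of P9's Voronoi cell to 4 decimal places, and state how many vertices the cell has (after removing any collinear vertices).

1. box [0,48]×[0,42]: [(0, 0) (48, 0) (48, 42) (0, 42)]
2. ⊥bis P9·P0 via (32.365,17.135): [(46.5285, 0) (48, 0) (48, 42) (11.8121, 42)]  |A|=790.8489
3. ⊥bis P9·P1 via (37.18,15.77): [(28.7098, 21.557) (48, 8.3775) (48, 42) (11.8121, 42)]  |A|=694.1862
4. ⊥bis P9·P2 via (32.475,33.74): [(27.708, 22.7691) (28.7098, 21.557) (48, 8.3775) (48, 42) (36.0641, 42)]  |A|=460.9919
5. ⊥bis P9·P3 via (23.85,24.185): [(27.708, 22.7691) (28.7098, 21.557) (48, 8.3775) (48, 42) (36.0641, 42)]  |A|=460.9919
6. ⊥bis P9·P4 via (44.25,17.885): [(27.708, 22.7691) (28.7098, 21.557) (31.6988, 19.5149) (48, 17.398) (48, 42) (36.0641, 42)]  |A|=387.4694
7. ⊥bis P9·P5 via (39.44,25.445): [(34.2141, 37.7424) (42.5594, 18.1045) (48, 17.398) (48, 42) (36.0641, 42)]  |A|=245.4621
8. ⊥bis P9·P6 via (26.625,33.845): [(34.2141, 37.7424) (42.5594, 18.1045) (48, 17.398) (48, 42) (36.0641, 42)]  |A|=245.4621
9. ⊥bis P9·P7 via (26.085,22.505): [(34.2141, 37.7424) (42.5594, 18.1045) (48, 17.398) (48, 42) (36.0641, 42)]  |A|=245.4621
10. ⊥bis P9·P8 via (28.29,21.015): [(34.2141, 37.7424) (42.5594, 18.1045) (48, 17.398) (48, 42) (36.0641, 42)]  |A|=245.4621
11. canonical 5-gon: [(34.2141, 37.7424) (42.5594, 18.1045) (48, 17.398) (48, 42) (36.0641, 42)]
12. shoelace: 245.4621

Area of P9's cell: 245.4621 (5 vertices)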